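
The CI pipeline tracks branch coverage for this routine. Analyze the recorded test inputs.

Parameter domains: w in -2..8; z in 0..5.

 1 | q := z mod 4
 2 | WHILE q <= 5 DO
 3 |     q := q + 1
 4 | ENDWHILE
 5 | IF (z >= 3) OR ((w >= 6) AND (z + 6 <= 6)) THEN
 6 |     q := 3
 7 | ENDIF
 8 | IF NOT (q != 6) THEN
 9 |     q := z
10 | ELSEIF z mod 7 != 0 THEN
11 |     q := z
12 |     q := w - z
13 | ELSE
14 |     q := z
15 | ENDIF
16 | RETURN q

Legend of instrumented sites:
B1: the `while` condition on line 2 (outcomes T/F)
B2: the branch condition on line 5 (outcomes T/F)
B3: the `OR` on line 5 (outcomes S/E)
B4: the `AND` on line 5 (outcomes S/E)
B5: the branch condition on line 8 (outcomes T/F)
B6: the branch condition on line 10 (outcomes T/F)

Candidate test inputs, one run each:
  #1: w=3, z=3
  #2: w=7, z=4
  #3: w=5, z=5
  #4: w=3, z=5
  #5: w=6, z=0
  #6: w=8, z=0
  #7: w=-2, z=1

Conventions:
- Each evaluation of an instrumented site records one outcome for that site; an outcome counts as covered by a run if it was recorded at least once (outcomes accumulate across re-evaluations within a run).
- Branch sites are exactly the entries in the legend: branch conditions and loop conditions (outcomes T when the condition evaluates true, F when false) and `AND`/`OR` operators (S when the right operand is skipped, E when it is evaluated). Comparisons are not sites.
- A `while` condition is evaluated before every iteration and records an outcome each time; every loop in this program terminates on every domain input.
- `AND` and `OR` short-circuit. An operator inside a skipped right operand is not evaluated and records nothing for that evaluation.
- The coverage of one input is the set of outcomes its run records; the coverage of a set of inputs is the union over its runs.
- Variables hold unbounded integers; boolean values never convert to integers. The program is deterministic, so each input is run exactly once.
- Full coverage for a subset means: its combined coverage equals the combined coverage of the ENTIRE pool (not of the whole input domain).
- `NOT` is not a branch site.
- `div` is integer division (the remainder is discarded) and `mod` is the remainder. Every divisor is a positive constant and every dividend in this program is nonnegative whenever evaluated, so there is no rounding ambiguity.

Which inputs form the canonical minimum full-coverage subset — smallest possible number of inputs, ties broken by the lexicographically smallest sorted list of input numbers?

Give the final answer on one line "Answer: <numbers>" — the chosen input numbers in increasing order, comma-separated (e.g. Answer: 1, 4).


run #1 (w=3, z=3) runs B1->T, B1->T, B1->T, B1->F, B3->S, B2->T, B5->F, B6->T; records B1=T, B1=F, B2=T, B3=S, B5=F, B6=T
run #2 (w=7, z=4) runs B1->T, B1->T, B1->T, B1->T, B1->T, B1->T, B1->F, B3->S, B2->T, B5->F, B6->T; records B1=T, B1=F, B2=T, B3=S, B5=F, B6=T
run #3 (w=5, z=5) runs B1->T, B1->T, B1->T, B1->T, B1->T, B1->F, B3->S, B2->T, B5->F, B6->T; records B1=T, B1=F, B2=T, B3=S, B5=F, B6=T
run #4 (w=3, z=5) runs B1->T, B1->T, B1->T, B1->T, B1->T, B1->F, B3->S, B2->T, B5->F, B6->T; records B1=T, B1=F, B2=T, B3=S, B5=F, B6=T
run #5 (w=6, z=0) runs B1->T, B1->T, B1->T, B1->T, B1->T, B1->T, B1->F, B3->E, B4->E, B2->T, B5->F, B6->F; records B1=T, B1=F, B2=T, B3=E, B4=E, B5=F, B6=F
run #6 (w=8, z=0) runs B1->T, B1->T, B1->T, B1->T, B1->T, B1->T, B1->F, B3->E, B4->E, B2->T, B5->F, B6->F; records B1=T, B1=F, B2=T, B3=E, B4=E, B5=F, B6=F
run #7 (w=-2, z=1) runs B1->T, B1->T, B1->T, B1->T, B1->T, B1->F, B3->E, B4->S, B2->F, B5->T; records B1=T, B1=F, B2=F, B3=E, B4=S, B5=T
union over all inputs: B1=T, B1=F, B2=T, B2=F, B3=S, B3=E, B4=S, B4=E, B5=T, B5=F, B6=T, B6=F (12 outcomes)
no size-1 subset reaches all 12 outcomes (best union: 7/12)
no size-2 subset reaches all 12 outcomes (best union: 10/12)
the canonical winner is {1, 5, 7}: size 3, full 12-outcome coverage, earliest index list among size-3 covers
Answer: 1, 5, 7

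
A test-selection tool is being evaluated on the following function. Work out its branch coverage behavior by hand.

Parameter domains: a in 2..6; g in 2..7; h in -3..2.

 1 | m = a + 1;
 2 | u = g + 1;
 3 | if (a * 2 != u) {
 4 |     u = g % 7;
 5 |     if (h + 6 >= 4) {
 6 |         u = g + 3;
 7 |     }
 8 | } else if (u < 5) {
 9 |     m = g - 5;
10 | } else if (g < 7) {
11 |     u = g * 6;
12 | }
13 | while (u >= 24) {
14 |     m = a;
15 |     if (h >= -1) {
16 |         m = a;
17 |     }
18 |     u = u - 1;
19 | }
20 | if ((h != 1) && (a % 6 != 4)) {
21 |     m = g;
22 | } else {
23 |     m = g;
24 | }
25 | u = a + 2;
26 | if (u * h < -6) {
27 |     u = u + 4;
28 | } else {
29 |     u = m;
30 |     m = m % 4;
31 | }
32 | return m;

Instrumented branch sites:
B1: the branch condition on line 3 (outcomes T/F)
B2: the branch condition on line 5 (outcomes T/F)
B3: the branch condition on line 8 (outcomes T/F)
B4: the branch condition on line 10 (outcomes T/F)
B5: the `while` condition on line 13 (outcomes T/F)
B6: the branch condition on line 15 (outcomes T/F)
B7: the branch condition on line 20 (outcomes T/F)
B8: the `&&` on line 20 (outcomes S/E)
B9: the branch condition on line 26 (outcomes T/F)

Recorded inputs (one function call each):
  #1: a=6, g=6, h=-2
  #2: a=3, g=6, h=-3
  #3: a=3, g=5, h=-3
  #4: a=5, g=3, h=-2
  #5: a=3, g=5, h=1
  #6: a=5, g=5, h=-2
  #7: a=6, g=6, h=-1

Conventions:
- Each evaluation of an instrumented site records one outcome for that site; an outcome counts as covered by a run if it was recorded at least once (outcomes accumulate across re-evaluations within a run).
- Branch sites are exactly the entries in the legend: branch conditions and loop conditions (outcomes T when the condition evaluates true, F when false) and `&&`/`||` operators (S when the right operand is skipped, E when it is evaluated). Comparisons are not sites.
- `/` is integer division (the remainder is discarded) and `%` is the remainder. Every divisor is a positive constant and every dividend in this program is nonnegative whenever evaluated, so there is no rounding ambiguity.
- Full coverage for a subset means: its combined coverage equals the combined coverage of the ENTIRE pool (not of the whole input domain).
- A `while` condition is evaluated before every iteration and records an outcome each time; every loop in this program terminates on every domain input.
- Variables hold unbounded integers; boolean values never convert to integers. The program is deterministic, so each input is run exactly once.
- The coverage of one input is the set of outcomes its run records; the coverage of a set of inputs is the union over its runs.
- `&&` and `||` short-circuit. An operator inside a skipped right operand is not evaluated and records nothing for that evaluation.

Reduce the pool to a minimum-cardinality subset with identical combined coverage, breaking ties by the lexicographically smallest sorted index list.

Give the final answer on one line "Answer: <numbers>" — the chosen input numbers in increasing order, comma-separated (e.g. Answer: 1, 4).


test 1 (a=6, g=6, h=-2) fires B1->T, B2->T, B5->F, B8->E, B7->T, B9->T; hits B1=T, B2=T, B5=F, B7=T, B8=E, B9=T
test 2 (a=3, g=6, h=-3) fires B1->T, B2->F, B5->F, B8->E, B7->T, B9->T; hits B1=T, B2=F, B5=F, B7=T, B8=E, B9=T
test 3 (a=3, g=5, h=-3) fires B1->F, B3->F, B4->T, B5->T, B6->F, B5->T, B6->F, B5->T, B6->F, B5->T, B6->F, B5->T, B6->F, B5->T, ...; hits B1=F, B3=F, B4=T, B5=T, B5=F, B6=F, B7=T, B8=E, B9=T
test 4 (a=5, g=3, h=-2) fires B1->T, B2->T, B5->F, B8->E, B7->T, B9->T; hits B1=T, B2=T, B5=F, B7=T, B8=E, B9=T
test 5 (a=3, g=5, h=1) fires B1->F, B3->F, B4->T, B5->T, B6->T, B5->T, B6->T, B5->T, B6->T, B5->T, B6->T, B5->T, B6->T, B5->T, ...; hits B1=F, B3=F, B4=T, B5=T, B5=F, B6=T, B7=F, B8=S, B9=F
test 6 (a=5, g=5, h=-2) fires B1->T, B2->T, B5->F, B8->E, B7->T, B9->T; hits B1=T, B2=T, B5=F, B7=T, B8=E, B9=T
test 7 (a=6, g=6, h=-1) fires B1->T, B2->T, B5->F, B8->E, B7->T, B9->T; hits B1=T, B2=T, B5=F, B7=T, B8=E, B9=T
union over all inputs: B1=T, B1=F, B2=T, B2=F, B3=F, B4=T, B5=T, B5=F, B6=T, B6=F, B7=T, B7=F, B8=S, B8=E, B9=T, B9=F (16 outcomes)
size 1 is not enough: best union over all size-1 subsets is 9/16
size 2 is not enough: best union over all size-2 subsets is 14/16
size 3 is not enough: best union over all size-3 subsets is 15/16
inputs {1, 2, 3, 5} (size 4) cover everything; no size-4 subset with a lexicographically smaller index list covers all 16
Answer: 1, 2, 3, 5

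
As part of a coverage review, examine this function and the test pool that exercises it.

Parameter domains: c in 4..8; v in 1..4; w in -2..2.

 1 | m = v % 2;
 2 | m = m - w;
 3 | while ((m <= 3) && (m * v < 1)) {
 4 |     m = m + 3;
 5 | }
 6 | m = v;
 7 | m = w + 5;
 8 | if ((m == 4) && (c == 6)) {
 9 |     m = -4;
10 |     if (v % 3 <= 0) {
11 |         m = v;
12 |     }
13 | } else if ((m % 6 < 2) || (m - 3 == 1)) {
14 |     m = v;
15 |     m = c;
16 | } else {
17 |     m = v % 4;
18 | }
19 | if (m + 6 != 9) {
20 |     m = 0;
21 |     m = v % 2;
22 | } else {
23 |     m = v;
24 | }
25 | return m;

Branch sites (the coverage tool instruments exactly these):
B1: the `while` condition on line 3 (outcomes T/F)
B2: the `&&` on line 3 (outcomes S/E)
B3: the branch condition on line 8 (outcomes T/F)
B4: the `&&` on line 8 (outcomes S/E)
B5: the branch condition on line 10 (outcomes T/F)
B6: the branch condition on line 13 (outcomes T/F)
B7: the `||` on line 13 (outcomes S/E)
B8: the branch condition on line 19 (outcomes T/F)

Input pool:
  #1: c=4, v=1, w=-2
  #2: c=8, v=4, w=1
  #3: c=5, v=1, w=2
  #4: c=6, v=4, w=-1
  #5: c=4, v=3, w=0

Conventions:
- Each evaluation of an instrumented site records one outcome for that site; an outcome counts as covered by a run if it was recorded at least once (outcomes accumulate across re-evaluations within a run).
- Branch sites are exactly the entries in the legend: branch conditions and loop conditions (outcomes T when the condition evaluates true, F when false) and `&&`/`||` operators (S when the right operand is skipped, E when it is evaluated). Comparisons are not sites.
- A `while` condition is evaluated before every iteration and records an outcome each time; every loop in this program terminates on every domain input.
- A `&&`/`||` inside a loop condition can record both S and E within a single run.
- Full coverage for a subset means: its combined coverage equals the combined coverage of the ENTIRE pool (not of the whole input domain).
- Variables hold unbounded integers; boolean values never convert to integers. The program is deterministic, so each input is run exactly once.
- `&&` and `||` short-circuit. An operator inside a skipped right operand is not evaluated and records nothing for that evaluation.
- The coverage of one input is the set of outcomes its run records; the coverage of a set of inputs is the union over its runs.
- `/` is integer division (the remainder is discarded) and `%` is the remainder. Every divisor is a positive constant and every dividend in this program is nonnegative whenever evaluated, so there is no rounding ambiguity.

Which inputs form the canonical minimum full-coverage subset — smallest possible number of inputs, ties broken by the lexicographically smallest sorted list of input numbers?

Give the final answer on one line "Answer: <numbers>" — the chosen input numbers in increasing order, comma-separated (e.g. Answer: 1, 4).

input #1, c=4, v=1, w=-2: events B2->E, B1->F, B4->S, B3->F, B7->E, B6->F, B8->T; outcomes B1=F, B2=E, B3=F, B4=S, B6=F, B7=E, B8=T
input #2, c=8, v=4, w=1: events B2->E, B1->T, B2->E, B1->F, B4->S, B3->F, B7->S, B6->T, B8->T; outcomes B1=T, B1=F, B2=E, B3=F, B4=S, B6=T, B7=S, B8=T
input #3, c=5, v=1, w=2: events B2->E, B1->T, B2->E, B1->F, B4->S, B3->F, B7->S, B6->T, B8->T; outcomes B1=T, B1=F, B2=E, B3=F, B4=S, B6=T, B7=S, B8=T
input #4, c=6, v=4, w=-1: events B2->E, B1->F, B4->E, B3->T, B5->F, B8->T; outcomes B1=F, B2=E, B3=T, B4=E, B5=F, B8=T
input #5, c=4, v=3, w=0: events B2->E, B1->F, B4->S, B3->F, B7->E, B6->F, B8->F; outcomes B1=F, B2=E, B3=F, B4=S, B6=F, B7=E, B8=F
the full pool covers 14 outcomes: B1=T, B1=F, B2=E, B3=T, B3=F, B4=S, B4=E, B5=F, B6=T, B6=F, B7=S, B7=E, B8=T, B8=F
checked all size-1 subsets: none covers 14 outcomes (max 8/14)
checked all size-2 subsets: none covers 14 outcomes (max 11/14)
at size 3, {2, 4, 5} reaches all 14 outcomes; every lexicographically earlier size-3 subset fails

Answer: 2, 4, 5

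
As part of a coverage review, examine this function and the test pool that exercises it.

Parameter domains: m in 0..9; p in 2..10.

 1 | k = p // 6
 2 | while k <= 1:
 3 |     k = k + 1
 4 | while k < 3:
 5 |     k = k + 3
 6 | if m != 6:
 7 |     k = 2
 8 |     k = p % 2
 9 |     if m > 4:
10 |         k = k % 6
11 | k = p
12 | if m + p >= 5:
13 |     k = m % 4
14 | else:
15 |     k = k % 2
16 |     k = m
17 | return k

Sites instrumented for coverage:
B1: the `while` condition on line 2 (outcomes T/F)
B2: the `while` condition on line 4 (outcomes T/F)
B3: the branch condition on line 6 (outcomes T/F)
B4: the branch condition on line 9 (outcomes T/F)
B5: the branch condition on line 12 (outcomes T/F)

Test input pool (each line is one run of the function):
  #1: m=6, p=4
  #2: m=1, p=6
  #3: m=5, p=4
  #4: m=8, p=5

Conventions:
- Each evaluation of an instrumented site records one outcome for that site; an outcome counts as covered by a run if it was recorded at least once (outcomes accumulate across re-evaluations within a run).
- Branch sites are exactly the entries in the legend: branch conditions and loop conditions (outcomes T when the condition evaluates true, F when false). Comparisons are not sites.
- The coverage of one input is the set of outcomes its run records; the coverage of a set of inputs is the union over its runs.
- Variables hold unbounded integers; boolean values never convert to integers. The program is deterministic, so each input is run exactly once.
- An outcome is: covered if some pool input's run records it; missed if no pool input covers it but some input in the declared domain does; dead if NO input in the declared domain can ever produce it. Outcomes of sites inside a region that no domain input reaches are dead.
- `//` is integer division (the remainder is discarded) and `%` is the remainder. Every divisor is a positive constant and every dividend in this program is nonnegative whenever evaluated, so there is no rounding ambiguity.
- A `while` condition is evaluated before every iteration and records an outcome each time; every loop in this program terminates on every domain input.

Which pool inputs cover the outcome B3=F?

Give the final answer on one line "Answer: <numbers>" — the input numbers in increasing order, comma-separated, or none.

input #1 (m=6, p=4): records B3=F
input #2 (m=1, p=6): does not record B3=F
input #3 (m=5, p=4): does not record B3=F
input #4 (m=8, p=5): does not record B3=F

Answer: 1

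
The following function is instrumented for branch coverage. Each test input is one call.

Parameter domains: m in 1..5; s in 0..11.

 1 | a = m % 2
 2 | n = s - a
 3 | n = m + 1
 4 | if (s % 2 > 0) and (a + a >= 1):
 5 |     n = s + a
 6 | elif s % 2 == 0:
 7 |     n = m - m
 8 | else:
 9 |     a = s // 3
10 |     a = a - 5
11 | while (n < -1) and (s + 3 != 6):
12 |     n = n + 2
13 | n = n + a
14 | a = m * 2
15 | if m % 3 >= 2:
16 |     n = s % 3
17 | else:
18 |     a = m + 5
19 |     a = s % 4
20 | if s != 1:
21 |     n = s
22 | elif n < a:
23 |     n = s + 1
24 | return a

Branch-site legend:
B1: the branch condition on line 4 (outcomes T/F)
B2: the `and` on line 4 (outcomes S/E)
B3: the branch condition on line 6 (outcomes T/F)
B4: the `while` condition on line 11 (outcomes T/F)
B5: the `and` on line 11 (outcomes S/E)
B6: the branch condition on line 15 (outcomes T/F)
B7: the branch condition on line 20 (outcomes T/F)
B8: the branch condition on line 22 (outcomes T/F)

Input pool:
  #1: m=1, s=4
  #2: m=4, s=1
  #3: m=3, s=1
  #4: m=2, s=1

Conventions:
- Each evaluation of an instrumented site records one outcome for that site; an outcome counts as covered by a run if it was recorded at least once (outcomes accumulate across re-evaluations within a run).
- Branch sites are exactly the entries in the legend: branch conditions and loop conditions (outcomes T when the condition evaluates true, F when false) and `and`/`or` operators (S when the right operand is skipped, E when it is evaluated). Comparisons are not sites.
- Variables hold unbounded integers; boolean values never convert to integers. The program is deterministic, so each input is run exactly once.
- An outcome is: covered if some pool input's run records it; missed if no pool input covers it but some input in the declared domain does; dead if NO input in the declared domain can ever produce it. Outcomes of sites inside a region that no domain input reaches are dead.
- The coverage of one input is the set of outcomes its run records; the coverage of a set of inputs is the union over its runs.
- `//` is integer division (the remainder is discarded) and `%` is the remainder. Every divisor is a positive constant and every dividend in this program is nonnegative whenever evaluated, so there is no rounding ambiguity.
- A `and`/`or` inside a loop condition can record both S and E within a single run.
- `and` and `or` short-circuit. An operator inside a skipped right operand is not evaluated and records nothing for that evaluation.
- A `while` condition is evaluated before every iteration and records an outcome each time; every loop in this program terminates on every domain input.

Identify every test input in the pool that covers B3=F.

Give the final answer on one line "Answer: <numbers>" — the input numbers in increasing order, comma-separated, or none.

input #1 (m=1, s=4): misses B3=F
input #2 (m=4, s=1): covers B3=F
input #3 (m=3, s=1): misses B3=F
input #4 (m=2, s=1): covers B3=F

Answer: 2, 4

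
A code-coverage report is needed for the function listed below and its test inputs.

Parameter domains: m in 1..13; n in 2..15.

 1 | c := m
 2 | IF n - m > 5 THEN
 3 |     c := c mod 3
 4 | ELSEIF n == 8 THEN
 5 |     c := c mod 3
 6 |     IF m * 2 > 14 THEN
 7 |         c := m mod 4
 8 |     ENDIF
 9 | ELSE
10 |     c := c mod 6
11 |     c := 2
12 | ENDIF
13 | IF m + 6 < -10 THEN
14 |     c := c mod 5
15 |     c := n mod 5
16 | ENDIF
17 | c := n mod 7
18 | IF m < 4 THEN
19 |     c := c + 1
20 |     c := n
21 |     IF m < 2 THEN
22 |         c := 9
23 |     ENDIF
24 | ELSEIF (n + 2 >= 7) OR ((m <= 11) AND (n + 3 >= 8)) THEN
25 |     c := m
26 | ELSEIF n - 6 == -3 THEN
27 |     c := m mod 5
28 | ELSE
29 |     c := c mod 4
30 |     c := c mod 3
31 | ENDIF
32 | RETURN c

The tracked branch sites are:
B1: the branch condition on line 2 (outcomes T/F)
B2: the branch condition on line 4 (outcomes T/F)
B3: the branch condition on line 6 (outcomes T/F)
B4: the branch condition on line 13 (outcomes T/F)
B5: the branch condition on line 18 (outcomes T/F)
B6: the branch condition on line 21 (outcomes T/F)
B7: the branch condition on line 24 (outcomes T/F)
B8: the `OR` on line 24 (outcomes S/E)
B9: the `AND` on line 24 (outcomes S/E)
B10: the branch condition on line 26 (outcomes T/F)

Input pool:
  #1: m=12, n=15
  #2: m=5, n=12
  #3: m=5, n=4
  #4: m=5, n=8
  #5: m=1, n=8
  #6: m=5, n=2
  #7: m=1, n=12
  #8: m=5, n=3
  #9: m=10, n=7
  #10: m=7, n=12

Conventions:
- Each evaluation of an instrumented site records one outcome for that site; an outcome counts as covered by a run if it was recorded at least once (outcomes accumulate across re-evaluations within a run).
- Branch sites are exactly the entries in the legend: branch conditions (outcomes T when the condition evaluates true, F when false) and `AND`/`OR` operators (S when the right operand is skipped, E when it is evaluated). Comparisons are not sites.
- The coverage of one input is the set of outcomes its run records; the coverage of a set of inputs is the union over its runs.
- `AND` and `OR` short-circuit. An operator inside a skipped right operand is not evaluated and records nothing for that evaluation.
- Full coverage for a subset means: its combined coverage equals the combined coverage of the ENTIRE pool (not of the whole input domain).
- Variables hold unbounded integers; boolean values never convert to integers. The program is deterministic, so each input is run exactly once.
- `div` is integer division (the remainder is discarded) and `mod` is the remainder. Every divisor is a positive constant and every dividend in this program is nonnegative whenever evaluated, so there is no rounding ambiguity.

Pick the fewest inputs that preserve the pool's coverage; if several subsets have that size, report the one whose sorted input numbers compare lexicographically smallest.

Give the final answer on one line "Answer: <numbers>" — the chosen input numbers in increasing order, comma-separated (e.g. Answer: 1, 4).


#1 (m=12, n=15) -> covered: B1=F, B2=F, B4=F, B5=F, B7=T, B8=S
#2 (m=5, n=12) -> covered: B1=T, B4=F, B5=F, B7=T, B8=S
#3 (m=5, n=4) -> covered: B1=F, B2=F, B4=F, B5=F, B7=F, B8=E, B9=E, B10=F
#4 (m=5, n=8) -> covered: B1=F, B2=T, B3=F, B4=F, B5=F, B7=T, B8=S
#5 (m=1, n=8) -> covered: B1=T, B4=F, B5=T, B6=T
#6 (m=5, n=2) -> covered: B1=F, B2=F, B4=F, B5=F, B7=F, B8=E, B9=E, B10=F
#7 (m=1, n=12) -> covered: B1=T, B4=F, B5=T, B6=T
#8 (m=5, n=3) -> covered: B1=F, B2=F, B4=F, B5=F, B7=F, B8=E, B9=E, B10=T
#9 (m=10, n=7) -> covered: B1=F, B2=F, B4=F, B5=F, B7=T, B8=S
#10 (m=7, n=12) -> covered: B1=F, B2=F, B4=F, B5=F, B7=T, B8=S
the full pool covers 16 outcomes: B1=T, B1=F, B2=T, B2=F, B3=F, B4=F, B5=T, B5=F, B6=T, B7=T, B7=F, B8=S, B8=E, B9=E, B10=T, B10=F
no size-1 subset reaches all 16 outcomes (best union: 8/16)
no size-2 subset reaches all 16 outcomes (best union: 12/16)
no size-3 subset reaches all 16 outcomes (best union: 15/16)
inputs {3, 4, 5, 8} (size 4) cover everything; no size-4 subset with a lexicographically smaller index list covers all 16
Answer: 3, 4, 5, 8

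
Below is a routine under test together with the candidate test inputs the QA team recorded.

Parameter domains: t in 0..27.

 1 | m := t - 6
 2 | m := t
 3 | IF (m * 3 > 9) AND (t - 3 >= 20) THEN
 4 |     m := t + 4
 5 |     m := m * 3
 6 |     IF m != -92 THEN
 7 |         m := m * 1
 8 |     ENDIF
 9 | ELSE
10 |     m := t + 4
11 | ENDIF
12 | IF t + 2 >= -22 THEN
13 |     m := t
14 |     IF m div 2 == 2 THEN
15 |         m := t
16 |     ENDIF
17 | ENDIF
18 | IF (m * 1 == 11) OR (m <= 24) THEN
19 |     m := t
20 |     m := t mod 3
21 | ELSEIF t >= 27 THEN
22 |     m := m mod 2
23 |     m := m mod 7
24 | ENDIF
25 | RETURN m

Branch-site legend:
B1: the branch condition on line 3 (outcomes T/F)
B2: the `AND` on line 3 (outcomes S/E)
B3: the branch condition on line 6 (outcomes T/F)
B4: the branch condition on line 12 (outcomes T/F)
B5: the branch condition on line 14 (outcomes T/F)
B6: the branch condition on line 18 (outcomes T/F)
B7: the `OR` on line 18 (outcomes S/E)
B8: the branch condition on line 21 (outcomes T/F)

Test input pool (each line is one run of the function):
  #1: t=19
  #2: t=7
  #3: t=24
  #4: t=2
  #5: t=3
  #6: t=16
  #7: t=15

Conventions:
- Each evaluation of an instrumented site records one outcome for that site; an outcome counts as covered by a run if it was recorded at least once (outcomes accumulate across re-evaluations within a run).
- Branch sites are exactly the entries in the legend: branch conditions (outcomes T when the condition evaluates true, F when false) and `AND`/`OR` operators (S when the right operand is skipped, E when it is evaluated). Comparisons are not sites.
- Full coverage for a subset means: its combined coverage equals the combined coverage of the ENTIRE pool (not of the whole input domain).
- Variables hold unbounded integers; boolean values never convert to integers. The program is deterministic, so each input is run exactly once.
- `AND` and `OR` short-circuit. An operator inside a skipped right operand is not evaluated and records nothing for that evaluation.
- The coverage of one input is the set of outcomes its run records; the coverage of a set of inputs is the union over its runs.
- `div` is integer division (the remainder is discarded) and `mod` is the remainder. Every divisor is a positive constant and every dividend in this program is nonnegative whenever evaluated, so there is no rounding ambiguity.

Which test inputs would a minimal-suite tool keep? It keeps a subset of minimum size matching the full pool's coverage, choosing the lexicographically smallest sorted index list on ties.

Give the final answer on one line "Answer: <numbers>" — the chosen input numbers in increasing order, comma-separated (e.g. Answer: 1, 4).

run #1 (t=19) runs B2->E, B1->F, B4->T, B5->F, B7->E, B6->T; records B1=F, B2=E, B4=T, B5=F, B6=T, B7=E
run #2 (t=7) runs B2->E, B1->F, B4->T, B5->F, B7->E, B6->T; records B1=F, B2=E, B4=T, B5=F, B6=T, B7=E
run #3 (t=24) runs B2->E, B1->T, B3->T, B4->T, B5->F, B7->E, B6->T; records B1=T, B2=E, B3=T, B4=T, B5=F, B6=T, B7=E
run #4 (t=2) runs B2->S, B1->F, B4->T, B5->F, B7->E, B6->T; records B1=F, B2=S, B4=T, B5=F, B6=T, B7=E
run #5 (t=3) runs B2->S, B1->F, B4->T, B5->F, B7->E, B6->T; records B1=F, B2=S, B4=T, B5=F, B6=T, B7=E
run #6 (t=16) runs B2->E, B1->F, B4->T, B5->F, B7->E, B6->T; records B1=F, B2=E, B4=T, B5=F, B6=T, B7=E
run #7 (t=15) runs B2->E, B1->F, B4->T, B5->F, B7->E, B6->T; records B1=F, B2=E, B4=T, B5=F, B6=T, B7=E
pool-wide coverage (9 outcomes): B1=T, B1=F, B2=S, B2=E, B3=T, B4=T, B5=F, B6=T, B7=E
size 1 is not enough: best union over all size-1 subsets is 7/9
the canonical winner is {3, 4}: size 2, full 9-outcome coverage, earliest index list among size-2 covers

Answer: 3, 4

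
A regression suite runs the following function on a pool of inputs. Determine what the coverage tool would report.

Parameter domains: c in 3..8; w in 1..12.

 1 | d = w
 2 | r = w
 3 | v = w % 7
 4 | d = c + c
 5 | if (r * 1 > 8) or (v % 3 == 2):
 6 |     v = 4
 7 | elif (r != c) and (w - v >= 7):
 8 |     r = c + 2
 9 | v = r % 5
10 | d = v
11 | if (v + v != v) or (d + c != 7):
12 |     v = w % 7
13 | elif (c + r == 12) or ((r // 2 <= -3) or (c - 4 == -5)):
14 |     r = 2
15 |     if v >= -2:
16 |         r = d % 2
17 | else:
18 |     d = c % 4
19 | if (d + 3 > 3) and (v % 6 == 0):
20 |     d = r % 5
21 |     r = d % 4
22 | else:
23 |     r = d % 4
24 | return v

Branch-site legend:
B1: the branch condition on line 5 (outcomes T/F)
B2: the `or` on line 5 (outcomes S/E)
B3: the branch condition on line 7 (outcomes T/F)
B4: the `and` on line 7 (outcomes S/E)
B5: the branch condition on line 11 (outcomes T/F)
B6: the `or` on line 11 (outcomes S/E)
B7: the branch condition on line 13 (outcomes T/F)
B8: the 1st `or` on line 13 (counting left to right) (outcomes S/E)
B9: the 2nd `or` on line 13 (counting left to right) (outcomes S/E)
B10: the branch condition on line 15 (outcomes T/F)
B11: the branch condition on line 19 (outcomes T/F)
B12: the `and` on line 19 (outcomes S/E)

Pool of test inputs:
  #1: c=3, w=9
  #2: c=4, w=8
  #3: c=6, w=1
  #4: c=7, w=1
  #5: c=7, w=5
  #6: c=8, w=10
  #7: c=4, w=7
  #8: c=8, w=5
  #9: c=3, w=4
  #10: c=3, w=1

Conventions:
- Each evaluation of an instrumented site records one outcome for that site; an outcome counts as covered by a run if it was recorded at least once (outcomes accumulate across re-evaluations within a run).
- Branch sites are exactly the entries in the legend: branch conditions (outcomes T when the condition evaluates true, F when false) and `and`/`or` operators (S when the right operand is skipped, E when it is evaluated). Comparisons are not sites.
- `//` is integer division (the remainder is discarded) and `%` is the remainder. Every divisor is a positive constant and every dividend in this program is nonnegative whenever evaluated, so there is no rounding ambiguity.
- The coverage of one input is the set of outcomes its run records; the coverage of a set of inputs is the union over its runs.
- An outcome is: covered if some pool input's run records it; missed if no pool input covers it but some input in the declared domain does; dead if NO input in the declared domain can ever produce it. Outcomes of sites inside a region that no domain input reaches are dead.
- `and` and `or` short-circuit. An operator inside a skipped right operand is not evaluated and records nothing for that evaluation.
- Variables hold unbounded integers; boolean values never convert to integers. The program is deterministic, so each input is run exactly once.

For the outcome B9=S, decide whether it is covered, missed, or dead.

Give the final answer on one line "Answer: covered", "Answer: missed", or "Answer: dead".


no pool input records B9=S
checking all 72 inputs in the declared domain: B9=S is never recorded -> dead
Answer: dead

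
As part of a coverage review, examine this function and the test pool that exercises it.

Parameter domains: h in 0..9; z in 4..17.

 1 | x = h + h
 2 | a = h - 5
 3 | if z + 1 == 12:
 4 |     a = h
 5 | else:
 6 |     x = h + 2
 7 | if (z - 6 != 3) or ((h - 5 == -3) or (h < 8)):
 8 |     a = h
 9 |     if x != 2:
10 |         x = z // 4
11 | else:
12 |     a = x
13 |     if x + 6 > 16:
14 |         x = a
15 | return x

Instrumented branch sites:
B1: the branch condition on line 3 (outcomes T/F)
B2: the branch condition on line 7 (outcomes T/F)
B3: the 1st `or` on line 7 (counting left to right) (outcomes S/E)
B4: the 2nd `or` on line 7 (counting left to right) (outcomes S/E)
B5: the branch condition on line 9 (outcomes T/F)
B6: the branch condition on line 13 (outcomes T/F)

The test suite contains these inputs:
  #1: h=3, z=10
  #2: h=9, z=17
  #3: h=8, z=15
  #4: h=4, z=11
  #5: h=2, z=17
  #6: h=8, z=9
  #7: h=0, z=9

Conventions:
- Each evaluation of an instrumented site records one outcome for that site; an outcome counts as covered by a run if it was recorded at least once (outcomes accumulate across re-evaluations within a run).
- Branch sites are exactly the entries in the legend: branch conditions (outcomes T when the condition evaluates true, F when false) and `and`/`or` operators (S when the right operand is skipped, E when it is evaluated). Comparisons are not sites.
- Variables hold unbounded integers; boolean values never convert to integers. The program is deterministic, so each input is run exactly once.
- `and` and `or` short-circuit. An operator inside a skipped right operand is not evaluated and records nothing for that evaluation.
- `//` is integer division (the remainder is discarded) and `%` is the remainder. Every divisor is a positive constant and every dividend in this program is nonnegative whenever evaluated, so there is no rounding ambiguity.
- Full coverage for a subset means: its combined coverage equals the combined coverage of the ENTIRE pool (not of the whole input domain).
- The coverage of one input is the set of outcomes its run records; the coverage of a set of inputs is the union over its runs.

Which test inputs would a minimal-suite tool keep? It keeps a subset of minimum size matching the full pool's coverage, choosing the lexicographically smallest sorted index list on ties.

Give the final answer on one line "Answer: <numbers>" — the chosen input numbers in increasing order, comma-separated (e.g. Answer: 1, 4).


#1 (h=3, z=10) -> B1->F, B3->S, B2->T, B5->T; covered: B1=F, B2=T, B3=S, B5=T
#2 (h=9, z=17) -> B1->F, B3->S, B2->T, B5->T; covered: B1=F, B2=T, B3=S, B5=T
#3 (h=8, z=15) -> B1->F, B3->S, B2->T, B5->T; covered: B1=F, B2=T, B3=S, B5=T
#4 (h=4, z=11) -> B1->T, B3->S, B2->T, B5->T; covered: B1=T, B2=T, B3=S, B5=T
#5 (h=2, z=17) -> B1->F, B3->S, B2->T, B5->T; covered: B1=F, B2=T, B3=S, B5=T
#6 (h=8, z=9) -> B1->F, B3->E, B4->E, B2->F, B6->F; covered: B1=F, B2=F, B3=E, B4=E, B6=F
#7 (h=0, z=9) -> B1->F, B3->E, B4->E, B2->T, B5->F; covered: B1=F, B2=T, B3=E, B4=E, B5=F
the full pool covers 10 outcomes: B1=T, B1=F, B2=T, B2=F, B3=S, B3=E, B4=E, B5=T, B5=F, B6=F
checked all size-1 subsets: none covers 10 outcomes (max 5/10)
checked all size-2 subsets: none covers 10 outcomes (max 9/10)
size 3: inputs {4, 6, 7} cover all 10 outcomes, and no lexicographically smaller subset of this size does
Answer: 4, 6, 7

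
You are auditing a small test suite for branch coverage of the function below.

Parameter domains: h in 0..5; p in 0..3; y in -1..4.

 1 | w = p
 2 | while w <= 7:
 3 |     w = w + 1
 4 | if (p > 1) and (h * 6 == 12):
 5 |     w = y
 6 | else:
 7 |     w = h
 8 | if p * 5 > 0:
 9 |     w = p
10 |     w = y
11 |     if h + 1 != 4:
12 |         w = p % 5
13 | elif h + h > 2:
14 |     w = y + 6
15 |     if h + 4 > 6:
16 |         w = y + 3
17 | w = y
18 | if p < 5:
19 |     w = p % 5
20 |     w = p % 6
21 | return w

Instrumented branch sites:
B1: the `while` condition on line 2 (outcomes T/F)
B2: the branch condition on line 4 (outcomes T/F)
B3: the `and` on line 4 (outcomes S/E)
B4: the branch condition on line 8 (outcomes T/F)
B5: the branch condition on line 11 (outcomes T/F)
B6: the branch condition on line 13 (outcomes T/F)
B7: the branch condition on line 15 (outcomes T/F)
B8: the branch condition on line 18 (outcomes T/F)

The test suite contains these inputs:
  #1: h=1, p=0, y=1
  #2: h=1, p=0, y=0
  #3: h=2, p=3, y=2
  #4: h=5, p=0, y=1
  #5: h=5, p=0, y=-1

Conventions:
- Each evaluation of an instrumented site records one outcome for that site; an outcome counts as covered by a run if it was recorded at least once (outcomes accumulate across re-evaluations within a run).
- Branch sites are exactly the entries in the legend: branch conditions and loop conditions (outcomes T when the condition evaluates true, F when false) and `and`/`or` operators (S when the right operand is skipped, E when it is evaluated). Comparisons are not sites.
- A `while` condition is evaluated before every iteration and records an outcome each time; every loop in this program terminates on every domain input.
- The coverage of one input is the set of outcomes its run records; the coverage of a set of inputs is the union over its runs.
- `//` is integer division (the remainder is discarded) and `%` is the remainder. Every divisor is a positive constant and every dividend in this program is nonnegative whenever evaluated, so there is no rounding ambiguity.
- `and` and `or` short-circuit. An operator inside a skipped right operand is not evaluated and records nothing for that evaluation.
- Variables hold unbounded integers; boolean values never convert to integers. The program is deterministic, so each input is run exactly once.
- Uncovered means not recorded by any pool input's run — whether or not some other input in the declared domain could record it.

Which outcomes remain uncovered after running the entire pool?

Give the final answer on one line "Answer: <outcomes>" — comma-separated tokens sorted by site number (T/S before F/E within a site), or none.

test 1 (h=1, p=0, y=1) hits B1=T, B1=F, B2=F, B3=S, B4=F, B6=F, B8=T
test 2 (h=1, p=0, y=0) hits B1=T, B1=F, B2=F, B3=S, B4=F, B6=F, B8=T
test 3 (h=2, p=3, y=2) hits B1=T, B1=F, B2=T, B3=E, B4=T, B5=T, B8=T
test 4 (h=5, p=0, y=1) hits B1=T, B1=F, B2=F, B3=S, B4=F, B6=T, B7=T, B8=T
test 5 (h=5, p=0, y=-1) hits B1=T, B1=F, B2=F, B3=S, B4=F, B6=T, B7=T, B8=T
union over the pool: B1=T, B1=F, B2=T, B2=F, B3=S, B3=E, B4=T, B4=F, B5=T, B6=T, B6=F, B7=T, B8=T
uncovered (3 of 16): B5=F, B7=F, B8=F

Answer: B5=F, B7=F, B8=F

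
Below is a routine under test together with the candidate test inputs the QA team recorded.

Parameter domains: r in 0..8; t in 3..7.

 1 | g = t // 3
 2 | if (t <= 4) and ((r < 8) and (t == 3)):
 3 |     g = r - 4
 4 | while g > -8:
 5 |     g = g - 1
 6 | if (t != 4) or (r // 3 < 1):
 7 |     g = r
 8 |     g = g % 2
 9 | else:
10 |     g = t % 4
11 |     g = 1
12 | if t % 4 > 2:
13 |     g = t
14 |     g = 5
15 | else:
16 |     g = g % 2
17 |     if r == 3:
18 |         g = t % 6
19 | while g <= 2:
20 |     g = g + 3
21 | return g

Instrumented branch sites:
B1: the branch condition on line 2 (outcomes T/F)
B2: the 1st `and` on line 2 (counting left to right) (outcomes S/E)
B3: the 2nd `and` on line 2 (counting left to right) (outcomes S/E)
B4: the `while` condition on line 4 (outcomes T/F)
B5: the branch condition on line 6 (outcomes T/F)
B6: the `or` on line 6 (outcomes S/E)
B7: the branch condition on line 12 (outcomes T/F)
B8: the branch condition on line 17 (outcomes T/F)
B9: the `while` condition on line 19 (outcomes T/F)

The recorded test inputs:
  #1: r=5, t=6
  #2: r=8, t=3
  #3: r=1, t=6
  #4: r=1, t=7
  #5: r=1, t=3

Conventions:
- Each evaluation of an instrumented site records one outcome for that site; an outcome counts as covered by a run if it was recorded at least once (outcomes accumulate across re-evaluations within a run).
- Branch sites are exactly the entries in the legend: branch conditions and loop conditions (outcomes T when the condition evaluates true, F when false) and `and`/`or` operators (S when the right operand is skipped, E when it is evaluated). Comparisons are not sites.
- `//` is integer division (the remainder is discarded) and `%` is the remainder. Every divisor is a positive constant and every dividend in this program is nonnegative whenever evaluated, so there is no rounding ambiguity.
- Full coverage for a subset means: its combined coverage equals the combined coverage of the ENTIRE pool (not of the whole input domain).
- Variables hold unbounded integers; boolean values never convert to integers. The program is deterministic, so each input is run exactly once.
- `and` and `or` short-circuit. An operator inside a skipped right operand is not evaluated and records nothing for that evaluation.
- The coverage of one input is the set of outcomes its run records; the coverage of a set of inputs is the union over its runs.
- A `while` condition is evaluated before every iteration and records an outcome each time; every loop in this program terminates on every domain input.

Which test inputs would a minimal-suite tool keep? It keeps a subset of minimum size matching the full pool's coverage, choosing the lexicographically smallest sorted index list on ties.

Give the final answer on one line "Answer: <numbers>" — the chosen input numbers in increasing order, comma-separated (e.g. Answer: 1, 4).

#1 (r=5, t=6) -> B2->S, B1->F, B4->T, B4->T, B4->T, B4->T, B4->T, B4->T, B4->T, B4->T, B4->T, B4->T, B4->F, B6->S, ...; covered: B1=F, B2=S, B4=T, B4=F, B5=T, B6=S, B7=F, B8=F, B9=T, B9=F
#2 (r=8, t=3) -> B2->E, B3->S, B1->F, B4->T, B4->T, B4->T, B4->T, B4->T, B4->T, B4->T, B4->T, B4->T, B4->F, B6->S, ...; covered: B1=F, B2=E, B3=S, B4=T, B4=F, B5=T, B6=S, B7=T, B9=F
#3 (r=1, t=6) -> B2->S, B1->F, B4->T, B4->T, B4->T, B4->T, B4->T, B4->T, B4->T, B4->T, B4->T, B4->T, B4->F, B6->S, ...; covered: B1=F, B2=S, B4=T, B4=F, B5=T, B6=S, B7=F, B8=F, B9=T, B9=F
#4 (r=1, t=7) -> B2->S, B1->F, B4->T, B4->T, B4->T, B4->T, B4->T, B4->T, B4->T, B4->T, B4->T, B4->T, B4->F, B6->S, ...; covered: B1=F, B2=S, B4=T, B4=F, B5=T, B6=S, B7=T, B9=F
#5 (r=1, t=3) -> B2->E, B3->E, B1->T, B4->T, B4->T, B4->T, B4->T, B4->T, B4->F, B6->S, B5->T, B7->T, B9->F; covered: B1=T, B2=E, B3=E, B4=T, B4=F, B5=T, B6=S, B7=T, B9=F
pool-wide coverage (15 outcomes): B1=T, B1=F, B2=S, B2=E, B3=S, B3=E, B4=T, B4=F, B5=T, B6=S, B7=T, B7=F, B8=F, B9=T, B9=F
every size-1 subset falls short of the 15 outcomes (best: 10/15)
every size-2 subset falls short of the 15 outcomes (best: 14/15)
inputs {1, 2, 5} (size 3) cover everything; no size-3 subset with a lexicographically smaller index list covers all 15

Answer: 1, 2, 5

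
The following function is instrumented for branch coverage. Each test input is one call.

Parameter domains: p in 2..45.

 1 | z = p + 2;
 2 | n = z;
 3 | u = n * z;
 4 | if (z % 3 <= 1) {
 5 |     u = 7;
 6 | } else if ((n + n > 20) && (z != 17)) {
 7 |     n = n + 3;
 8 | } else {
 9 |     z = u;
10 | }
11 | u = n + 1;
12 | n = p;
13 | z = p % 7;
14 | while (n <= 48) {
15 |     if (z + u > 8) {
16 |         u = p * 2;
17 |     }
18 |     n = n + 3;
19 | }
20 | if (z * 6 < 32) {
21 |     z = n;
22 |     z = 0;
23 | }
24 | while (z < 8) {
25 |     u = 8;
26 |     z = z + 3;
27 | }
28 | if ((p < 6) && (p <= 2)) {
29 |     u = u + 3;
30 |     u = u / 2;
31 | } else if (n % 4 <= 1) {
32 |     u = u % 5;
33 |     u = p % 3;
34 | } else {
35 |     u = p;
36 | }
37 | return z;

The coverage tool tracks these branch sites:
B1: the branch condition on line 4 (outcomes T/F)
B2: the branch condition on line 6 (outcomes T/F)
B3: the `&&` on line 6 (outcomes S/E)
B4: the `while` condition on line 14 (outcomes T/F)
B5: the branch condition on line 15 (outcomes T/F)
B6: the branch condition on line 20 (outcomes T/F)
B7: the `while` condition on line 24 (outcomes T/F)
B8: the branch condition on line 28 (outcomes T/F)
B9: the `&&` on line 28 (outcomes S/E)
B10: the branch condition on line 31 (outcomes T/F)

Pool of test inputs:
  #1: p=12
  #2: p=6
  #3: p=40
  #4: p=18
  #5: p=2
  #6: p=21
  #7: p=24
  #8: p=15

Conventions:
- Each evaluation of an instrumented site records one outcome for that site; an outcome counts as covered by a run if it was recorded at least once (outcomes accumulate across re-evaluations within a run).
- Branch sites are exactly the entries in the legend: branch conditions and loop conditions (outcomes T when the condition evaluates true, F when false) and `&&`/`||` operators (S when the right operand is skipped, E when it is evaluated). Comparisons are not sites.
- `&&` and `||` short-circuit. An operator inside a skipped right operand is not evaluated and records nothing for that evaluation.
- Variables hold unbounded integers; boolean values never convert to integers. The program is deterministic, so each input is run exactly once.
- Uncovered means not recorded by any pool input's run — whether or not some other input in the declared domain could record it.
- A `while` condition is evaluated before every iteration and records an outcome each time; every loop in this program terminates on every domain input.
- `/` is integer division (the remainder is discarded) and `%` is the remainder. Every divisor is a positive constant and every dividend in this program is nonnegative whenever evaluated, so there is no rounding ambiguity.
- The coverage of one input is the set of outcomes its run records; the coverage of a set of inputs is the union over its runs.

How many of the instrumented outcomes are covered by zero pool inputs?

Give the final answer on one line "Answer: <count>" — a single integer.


run #1 (p=12) records B1=F, B2=T, B3=E, B4=T, B4=F, B5=T, B6=T, B7=T, B7=F, B8=F, B9=S, B10=F
run #2 (p=6) records B1=F, B2=F, B3=S, B4=T, B4=F, B5=T, B6=F, B7=T, B7=F, B8=F, B9=S, B10=F
run #3 (p=40) records B1=T, B4=T, B4=F, B5=T, B6=T, B7=T, B7=F, B8=F, B9=S, B10=T
run #4 (p=18) records B1=F, B2=T, B3=E, B4=T, B4=F, B5=T, B6=T, B7=T, B7=F, B8=F, B9=S, B10=F
run #5 (p=2) records B1=T, B4=T, B4=F, B5=F, B6=T, B7=T, B7=F, B8=T, B9=E
run #6 (p=21) records B1=F, B2=T, B3=E, B4=T, B4=F, B5=T, B6=T, B7=T, B7=F, B8=F, B9=S, B10=F
run #7 (p=24) records B1=F, B2=T, B3=E, B4=T, B4=F, B5=T, B6=T, B7=T, B7=F, B8=F, B9=S, B10=F
run #8 (p=15) records B1=F, B2=F, B3=E, B4=T, B4=F, B5=T, B6=T, B7=T, B7=F, B8=F, B9=S, B10=F
union over the pool: B1=T, B1=F, B2=T, B2=F, B3=S, B3=E, B4=T, B4=F, B5=T, B5=F, B6=T, B6=F, B7=T, B7=F, B8=T, B8=F, B9=S, B9=E, B10=T, B10=F
uncovered (0 of 20): none
Answer: 0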